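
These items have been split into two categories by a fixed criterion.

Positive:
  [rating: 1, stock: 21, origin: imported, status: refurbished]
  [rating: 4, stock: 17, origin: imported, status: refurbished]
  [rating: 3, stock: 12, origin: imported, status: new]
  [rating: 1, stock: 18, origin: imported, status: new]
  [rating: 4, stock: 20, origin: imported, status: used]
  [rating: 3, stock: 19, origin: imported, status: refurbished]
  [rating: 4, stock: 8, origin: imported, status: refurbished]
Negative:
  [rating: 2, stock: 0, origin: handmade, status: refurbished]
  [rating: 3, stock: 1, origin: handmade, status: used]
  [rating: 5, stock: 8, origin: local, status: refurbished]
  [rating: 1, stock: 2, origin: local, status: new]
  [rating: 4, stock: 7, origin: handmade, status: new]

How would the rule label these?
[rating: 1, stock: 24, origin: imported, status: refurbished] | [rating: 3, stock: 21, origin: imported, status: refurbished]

Checking candidate rules against both groups, what survives is: origin is imported.

Positive, Positive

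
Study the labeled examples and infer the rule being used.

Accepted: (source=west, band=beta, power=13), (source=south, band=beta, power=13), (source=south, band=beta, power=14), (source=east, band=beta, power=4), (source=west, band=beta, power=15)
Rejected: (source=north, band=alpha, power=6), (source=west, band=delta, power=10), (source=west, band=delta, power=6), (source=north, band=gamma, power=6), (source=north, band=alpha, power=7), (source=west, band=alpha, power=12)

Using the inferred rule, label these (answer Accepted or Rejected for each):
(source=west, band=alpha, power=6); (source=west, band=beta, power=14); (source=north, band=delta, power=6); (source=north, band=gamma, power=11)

'Accepted' ⟺ band is beta.
(source=west, band=alpha, power=6) — band is alpha, hence Rejected. (source=west, band=beta, power=14) — band is beta, hence Accepted. (source=north, band=delta, power=6) — band is delta, hence Rejected. (source=north, band=gamma, power=11) — band is gamma, hence Rejected.

Rejected, Accepted, Rejected, Rejected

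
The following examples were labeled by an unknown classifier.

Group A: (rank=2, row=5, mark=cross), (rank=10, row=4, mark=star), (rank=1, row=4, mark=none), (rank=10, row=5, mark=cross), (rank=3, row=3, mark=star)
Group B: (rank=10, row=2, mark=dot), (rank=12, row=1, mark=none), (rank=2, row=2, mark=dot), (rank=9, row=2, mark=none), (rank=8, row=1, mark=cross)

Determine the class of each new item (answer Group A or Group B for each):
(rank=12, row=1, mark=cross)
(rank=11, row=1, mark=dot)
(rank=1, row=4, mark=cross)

The classifier is using: row ≥ 3.
(rank=12, row=1, mark=cross) — row = 1, hence Group B.
(rank=11, row=1, mark=dot) — row = 1, hence Group B.
(rank=1, row=4, mark=cross) — row = 4, hence Group A.

Group B, Group B, Group A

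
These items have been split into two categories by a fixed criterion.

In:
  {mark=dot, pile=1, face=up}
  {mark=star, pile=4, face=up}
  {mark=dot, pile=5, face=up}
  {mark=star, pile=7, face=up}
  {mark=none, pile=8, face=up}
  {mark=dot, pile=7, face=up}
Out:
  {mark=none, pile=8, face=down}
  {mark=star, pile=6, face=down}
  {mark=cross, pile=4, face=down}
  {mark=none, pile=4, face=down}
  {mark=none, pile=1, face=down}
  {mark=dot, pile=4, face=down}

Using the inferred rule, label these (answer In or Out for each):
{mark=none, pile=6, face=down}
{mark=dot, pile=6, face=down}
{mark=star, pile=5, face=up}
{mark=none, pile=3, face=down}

Out, Out, In, Out

The classifier is using: face is up.
{mark=none, pile=6, face=down}: Out (face is down).
{mark=dot, pile=6, face=down}: Out (face is down).
{mark=star, pile=5, face=up}: In (face is up).
{mark=none, pile=3, face=down}: Out (face is down).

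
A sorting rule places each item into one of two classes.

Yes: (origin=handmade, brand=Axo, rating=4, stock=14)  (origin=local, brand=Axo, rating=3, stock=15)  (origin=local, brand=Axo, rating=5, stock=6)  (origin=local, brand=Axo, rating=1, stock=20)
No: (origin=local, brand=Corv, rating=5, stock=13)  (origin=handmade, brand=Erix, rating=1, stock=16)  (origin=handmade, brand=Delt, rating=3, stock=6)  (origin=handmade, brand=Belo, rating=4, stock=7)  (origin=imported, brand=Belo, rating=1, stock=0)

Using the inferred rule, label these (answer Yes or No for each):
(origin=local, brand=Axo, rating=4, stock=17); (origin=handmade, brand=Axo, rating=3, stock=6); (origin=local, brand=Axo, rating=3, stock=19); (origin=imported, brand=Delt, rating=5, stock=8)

Looking at the examples, the only property every 'Yes' case has and every 'No' case lacks is: brand is Axo.
(origin=local, brand=Axo, rating=4, stock=17) — brand is Axo, hence Yes. (origin=handmade, brand=Axo, rating=3, stock=6) — brand is Axo, hence Yes. (origin=local, brand=Axo, rating=3, stock=19) — brand is Axo, hence Yes. (origin=imported, brand=Delt, rating=5, stock=8) — brand is Delt, hence No.

Yes, Yes, Yes, No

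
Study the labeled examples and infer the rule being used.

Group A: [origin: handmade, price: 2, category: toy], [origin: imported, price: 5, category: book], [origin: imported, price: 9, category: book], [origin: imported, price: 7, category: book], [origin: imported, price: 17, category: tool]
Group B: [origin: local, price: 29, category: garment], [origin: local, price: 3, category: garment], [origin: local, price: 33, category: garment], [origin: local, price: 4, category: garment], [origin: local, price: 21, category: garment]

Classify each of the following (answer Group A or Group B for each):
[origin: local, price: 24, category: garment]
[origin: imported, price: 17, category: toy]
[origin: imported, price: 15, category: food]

Group B, Group A, Group A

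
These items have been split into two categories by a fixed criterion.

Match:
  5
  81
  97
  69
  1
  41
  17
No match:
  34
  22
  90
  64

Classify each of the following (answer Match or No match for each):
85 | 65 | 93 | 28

All 'Match' examples share one property — odd — and every 'No match' example lacks it.
85: Match (85 is odd). 65: Match (65 is odd). 93: Match (93 is odd). 28: No match (28 is even).

Match, Match, Match, No match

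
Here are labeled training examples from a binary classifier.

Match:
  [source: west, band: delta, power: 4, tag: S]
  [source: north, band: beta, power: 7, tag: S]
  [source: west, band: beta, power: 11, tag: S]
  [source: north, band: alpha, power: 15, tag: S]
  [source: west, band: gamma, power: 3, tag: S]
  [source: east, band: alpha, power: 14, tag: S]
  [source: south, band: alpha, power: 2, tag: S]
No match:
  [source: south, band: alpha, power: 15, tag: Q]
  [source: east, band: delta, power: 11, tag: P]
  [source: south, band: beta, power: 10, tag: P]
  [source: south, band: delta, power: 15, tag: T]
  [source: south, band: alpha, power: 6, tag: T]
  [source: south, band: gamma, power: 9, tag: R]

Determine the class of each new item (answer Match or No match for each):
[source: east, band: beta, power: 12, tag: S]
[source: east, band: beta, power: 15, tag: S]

Match, Match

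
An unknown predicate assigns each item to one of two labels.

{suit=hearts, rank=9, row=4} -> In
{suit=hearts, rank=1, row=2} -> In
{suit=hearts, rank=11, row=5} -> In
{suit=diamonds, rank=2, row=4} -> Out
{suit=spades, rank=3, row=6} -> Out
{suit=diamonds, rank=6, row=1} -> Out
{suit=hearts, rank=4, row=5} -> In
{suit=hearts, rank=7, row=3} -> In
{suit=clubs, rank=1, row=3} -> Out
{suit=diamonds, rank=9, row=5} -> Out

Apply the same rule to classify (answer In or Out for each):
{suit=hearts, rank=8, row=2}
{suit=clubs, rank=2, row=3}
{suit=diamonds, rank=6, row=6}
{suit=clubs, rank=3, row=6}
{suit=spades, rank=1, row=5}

Checking candidate rules against both groups, what survives is: suit is hearts.

In, Out, Out, Out, Out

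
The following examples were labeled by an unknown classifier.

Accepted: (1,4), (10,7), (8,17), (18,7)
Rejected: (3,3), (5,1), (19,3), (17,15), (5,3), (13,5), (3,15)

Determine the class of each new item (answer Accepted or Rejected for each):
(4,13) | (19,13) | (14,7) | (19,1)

Accepted, Rejected, Accepted, Rejected

One predicate separates the groups cleanly: sum is odd.
(4,13): Accepted (4+13 = 17).
(19,13): Rejected (19+13 = 32).
(14,7): Accepted (14+7 = 21).
(19,1): Rejected (19+1 = 20).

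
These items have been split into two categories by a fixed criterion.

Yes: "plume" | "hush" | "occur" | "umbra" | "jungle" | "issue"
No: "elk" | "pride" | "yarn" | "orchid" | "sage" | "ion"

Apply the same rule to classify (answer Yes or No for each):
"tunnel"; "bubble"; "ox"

Yes, Yes, No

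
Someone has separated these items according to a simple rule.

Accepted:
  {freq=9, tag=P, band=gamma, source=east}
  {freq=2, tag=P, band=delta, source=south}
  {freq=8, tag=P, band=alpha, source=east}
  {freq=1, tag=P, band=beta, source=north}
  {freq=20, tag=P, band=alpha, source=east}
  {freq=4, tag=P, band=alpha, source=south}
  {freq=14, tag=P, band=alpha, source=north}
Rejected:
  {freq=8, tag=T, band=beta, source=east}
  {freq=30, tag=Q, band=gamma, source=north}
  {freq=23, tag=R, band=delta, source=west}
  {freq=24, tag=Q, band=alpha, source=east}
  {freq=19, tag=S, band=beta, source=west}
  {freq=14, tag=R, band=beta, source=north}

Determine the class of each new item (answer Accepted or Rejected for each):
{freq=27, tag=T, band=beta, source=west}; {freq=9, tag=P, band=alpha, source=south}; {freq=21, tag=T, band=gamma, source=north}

Rejected, Accepted, Rejected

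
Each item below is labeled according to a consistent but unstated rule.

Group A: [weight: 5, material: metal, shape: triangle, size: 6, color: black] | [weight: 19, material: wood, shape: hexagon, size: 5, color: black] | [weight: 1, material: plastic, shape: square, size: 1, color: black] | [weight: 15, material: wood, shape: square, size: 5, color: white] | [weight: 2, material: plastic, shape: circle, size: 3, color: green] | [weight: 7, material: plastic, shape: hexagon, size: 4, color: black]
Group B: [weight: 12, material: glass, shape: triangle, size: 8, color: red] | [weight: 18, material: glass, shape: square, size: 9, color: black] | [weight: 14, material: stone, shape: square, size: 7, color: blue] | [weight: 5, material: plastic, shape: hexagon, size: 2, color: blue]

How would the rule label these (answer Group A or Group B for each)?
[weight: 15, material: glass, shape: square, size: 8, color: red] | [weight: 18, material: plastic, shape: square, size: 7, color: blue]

Group B, Group B

A rule that fits every label: size ≠ 2 AND size ≤ 6 — true of each 'Group A' example, false of each 'Group B' one.
Group B: [weight: 15, material: glass, shape: square, size: 8, color: red], since size = 8.
Group B: [weight: 18, material: plastic, shape: square, size: 7, color: blue], since size = 7.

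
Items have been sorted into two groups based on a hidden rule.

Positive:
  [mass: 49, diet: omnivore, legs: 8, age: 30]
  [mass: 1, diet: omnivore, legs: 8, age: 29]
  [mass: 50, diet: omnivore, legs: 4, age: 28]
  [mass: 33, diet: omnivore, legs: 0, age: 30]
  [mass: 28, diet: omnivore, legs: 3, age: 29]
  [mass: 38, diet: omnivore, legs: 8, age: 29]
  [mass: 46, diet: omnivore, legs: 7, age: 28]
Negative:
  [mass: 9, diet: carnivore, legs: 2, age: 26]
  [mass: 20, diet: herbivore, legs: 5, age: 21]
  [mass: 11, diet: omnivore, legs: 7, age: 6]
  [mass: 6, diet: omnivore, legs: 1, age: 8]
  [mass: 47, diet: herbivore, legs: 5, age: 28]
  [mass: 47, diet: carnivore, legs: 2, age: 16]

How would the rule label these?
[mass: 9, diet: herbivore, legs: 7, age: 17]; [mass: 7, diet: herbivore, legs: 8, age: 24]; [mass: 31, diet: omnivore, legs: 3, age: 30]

Negative, Negative, Positive

The common property of the 'Positive' items is: diet is omnivore AND age ≥ 16. No 'Negative' item has it.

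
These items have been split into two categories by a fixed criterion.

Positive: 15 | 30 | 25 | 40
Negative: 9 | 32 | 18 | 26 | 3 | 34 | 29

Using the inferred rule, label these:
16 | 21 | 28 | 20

Negative, Negative, Negative, Positive

Comparing the two groups points to one rule — multiple of 5.
16: 16 = 5·3 + 1, doesn't qualify → Negative.
21: 21 = 5·4 + 1, doesn't qualify → Negative.
28: 28 = 5·5 + 3, doesn't qualify → Negative.
20: 20 = 5·4, checks out → Positive.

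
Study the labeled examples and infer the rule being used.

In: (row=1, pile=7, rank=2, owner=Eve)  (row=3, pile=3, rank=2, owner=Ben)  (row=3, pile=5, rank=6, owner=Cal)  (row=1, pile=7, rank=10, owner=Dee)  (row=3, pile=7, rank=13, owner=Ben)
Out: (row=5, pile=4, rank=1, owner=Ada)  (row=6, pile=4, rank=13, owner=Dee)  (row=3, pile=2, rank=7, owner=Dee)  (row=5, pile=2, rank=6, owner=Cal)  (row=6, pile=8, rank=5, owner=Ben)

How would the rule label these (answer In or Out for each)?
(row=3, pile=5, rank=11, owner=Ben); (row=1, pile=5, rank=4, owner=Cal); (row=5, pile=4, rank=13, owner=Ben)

In, In, Out

A rule that fits every label: pile is odd — true of each 'In' example, false of each 'Out' one.
(row=3, pile=5, rank=11, owner=Ben): pile = 5, fits → In.
(row=1, pile=5, rank=4, owner=Cal): pile = 5, fits → In.
(row=5, pile=4, rank=13, owner=Ben): pile = 4, lacks this property → Out.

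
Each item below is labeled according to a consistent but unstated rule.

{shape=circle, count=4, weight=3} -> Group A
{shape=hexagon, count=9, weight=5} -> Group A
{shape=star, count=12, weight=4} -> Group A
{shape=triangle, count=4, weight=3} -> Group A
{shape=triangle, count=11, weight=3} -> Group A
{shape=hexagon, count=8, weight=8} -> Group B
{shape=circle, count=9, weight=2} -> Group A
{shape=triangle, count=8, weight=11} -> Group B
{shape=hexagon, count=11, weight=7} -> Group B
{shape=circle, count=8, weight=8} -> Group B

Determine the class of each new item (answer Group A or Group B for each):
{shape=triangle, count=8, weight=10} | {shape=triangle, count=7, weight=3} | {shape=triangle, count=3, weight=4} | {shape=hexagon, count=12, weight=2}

Group B, Group A, Group A, Group A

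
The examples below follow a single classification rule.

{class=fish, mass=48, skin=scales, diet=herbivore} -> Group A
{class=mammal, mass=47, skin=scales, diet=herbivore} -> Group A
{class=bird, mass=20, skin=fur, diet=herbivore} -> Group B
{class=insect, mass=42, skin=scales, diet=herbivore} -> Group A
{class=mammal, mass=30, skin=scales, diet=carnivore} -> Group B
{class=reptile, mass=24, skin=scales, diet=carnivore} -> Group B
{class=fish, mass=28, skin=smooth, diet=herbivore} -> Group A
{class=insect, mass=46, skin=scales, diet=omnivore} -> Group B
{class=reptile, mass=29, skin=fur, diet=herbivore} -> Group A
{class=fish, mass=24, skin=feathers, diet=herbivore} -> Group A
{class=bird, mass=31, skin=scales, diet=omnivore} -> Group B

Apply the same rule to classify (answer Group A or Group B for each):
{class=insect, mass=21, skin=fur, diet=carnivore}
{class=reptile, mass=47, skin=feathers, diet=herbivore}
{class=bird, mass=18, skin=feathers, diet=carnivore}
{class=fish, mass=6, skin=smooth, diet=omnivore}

Group B, Group A, Group B, Group B

The common property of the 'Group A' items is: diet is herbivore AND mass ≥ 24. No 'Group B' item has it.
{class=insect, mass=21, skin=fur, diet=carnivore}: Group B (diet is carnivore, mass = 21). {class=reptile, mass=47, skin=feathers, diet=herbivore}: Group A (diet is herbivore, mass = 47). {class=bird, mass=18, skin=feathers, diet=carnivore}: Group B (diet is carnivore, mass = 18). {class=fish, mass=6, skin=smooth, diet=omnivore}: Group B (diet is omnivore, mass = 6).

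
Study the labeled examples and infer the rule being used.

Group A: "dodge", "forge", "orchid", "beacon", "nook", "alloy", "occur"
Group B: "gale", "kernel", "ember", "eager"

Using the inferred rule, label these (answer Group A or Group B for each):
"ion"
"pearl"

The distinguishing property — contains 'o' — holds for all the 'Group A' cases and none of the 'Group B' cases.
"ion": Group A (has 'o'). "pearl": Group B (no 'o').

Group A, Group B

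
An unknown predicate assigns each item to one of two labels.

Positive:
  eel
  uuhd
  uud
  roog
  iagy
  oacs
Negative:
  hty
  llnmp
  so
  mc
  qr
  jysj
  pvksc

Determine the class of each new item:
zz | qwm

Negative, Negative

Every 'Positive' example satisfies: has ≥ 2 vowels. None of the 'Negative' examples do.
zz: Negative (0 vowels).
qwm: Negative (0 vowels).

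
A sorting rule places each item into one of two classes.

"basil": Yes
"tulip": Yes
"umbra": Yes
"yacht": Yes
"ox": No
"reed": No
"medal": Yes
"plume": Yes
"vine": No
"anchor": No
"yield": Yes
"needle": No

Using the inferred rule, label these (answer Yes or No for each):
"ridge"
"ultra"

Yes, Yes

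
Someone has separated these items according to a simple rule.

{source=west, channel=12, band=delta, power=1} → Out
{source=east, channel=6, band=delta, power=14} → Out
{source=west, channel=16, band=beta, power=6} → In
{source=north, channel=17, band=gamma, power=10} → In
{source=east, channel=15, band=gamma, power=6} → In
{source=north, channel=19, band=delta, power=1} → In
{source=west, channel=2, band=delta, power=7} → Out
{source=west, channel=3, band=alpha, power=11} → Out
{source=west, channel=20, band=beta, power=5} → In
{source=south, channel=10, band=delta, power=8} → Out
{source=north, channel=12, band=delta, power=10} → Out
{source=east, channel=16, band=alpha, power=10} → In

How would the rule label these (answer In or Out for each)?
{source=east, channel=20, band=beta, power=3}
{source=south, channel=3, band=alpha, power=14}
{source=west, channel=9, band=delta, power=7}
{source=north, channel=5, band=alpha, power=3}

In, Out, Out, Out

The rule appears to be: channel ≥ 15.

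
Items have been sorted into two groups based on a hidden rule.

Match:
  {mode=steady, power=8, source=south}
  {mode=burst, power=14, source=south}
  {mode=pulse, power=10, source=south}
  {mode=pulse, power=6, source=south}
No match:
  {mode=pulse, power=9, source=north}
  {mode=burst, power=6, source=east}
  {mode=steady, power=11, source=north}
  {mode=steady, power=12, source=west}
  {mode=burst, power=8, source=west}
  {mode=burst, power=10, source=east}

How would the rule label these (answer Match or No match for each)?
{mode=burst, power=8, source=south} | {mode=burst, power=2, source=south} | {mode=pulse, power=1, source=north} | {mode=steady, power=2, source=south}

The classifier is using: source is south.
{mode=burst, power=8, source=south}: Match (source is south). {mode=burst, power=2, source=south}: Match (source is south). {mode=pulse, power=1, source=north}: No match (source is north). {mode=steady, power=2, source=south}: Match (source is south).

Match, Match, No match, Match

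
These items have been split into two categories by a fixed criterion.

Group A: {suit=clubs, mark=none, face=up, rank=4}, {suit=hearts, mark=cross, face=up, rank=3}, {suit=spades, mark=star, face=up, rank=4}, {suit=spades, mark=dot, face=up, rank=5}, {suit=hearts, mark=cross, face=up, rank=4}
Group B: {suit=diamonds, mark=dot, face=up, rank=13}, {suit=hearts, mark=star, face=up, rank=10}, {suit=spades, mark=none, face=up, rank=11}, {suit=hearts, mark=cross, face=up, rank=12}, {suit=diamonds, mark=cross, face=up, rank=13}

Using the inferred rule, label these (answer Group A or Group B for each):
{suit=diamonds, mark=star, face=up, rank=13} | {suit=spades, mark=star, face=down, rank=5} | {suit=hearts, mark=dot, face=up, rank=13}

Rule: rank ≤ 5. This holds for each 'Group A' example and fails for each 'Group B' one.
Group B: {suit=diamonds, mark=star, face=up, rank=13}, since rank = 13.
Group A: {suit=spades, mark=star, face=down, rank=5}, since rank = 5.
Group B: {suit=hearts, mark=dot, face=up, rank=13}, since rank = 13.

Group B, Group A, Group B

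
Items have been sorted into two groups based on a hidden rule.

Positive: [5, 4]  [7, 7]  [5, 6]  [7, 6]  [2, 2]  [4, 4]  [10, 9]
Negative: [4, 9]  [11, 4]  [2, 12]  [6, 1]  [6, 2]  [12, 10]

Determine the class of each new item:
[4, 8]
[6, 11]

Negative, Negative

All 'Positive' examples share one property — |first − second| ≤ 1 — and every 'Negative' example lacks it.
[4, 8]: |4−8| = 4 — doesn't qualify, so Negative. [6, 11]: |6−11| = 5 — doesn't qualify, so Negative.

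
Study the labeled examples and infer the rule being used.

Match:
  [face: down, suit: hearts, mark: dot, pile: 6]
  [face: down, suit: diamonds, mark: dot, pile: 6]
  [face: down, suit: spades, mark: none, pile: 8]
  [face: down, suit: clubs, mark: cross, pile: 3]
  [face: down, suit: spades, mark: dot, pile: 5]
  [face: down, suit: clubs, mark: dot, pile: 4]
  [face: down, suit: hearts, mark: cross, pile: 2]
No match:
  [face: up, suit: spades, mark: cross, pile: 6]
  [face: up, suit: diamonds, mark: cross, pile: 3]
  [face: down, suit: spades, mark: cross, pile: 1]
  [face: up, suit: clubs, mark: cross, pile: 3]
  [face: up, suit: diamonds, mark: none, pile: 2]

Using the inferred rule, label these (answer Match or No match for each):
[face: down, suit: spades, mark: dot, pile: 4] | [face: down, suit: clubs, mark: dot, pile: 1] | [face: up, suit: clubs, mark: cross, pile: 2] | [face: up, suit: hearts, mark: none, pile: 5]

Match, No match, No match, No match

The pattern is that an item is 'Match' exactly when: face is down AND pile ≥ 2.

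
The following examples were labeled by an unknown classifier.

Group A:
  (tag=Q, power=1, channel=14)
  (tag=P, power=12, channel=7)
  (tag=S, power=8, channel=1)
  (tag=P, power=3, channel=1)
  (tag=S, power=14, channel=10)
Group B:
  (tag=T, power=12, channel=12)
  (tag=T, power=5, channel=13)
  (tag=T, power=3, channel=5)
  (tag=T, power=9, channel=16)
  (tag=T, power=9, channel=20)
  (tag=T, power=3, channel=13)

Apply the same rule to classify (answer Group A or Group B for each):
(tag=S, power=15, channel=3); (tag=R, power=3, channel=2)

Group A, Group A

'Group A' ⟺ tag is not T.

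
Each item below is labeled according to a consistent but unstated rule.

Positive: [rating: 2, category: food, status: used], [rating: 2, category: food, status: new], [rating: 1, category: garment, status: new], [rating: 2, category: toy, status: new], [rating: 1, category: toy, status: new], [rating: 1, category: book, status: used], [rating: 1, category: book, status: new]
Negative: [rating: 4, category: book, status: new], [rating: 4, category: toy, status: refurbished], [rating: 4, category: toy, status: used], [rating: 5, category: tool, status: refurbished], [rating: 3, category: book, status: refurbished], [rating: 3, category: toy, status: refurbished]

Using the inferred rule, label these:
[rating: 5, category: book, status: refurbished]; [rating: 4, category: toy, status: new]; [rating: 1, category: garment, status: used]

Negative, Negative, Positive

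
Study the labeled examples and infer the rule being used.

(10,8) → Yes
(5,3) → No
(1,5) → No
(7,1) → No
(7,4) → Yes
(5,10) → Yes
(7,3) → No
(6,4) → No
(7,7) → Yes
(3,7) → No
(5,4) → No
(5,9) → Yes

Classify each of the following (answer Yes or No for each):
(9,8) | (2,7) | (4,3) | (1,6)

The common property of the 'Yes' items is: sum ≥ 11. No 'No' item has it.
(9,8) — 9+8 = 17, hence Yes. (2,7) — 2+7 = 9, hence No. (4,3) — 4+3 = 7, hence No. (1,6) — 1+6 = 7, hence No.

Yes, No, No, No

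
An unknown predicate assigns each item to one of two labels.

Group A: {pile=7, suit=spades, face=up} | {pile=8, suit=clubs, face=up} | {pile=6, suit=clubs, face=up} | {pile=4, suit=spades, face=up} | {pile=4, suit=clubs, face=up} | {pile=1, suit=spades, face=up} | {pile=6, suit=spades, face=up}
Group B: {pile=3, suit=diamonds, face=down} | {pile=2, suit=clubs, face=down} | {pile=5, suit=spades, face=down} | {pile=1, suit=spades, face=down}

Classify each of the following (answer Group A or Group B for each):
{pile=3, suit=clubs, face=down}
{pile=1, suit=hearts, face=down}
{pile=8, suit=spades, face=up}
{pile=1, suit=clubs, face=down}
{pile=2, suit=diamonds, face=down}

Group B, Group B, Group A, Group B, Group B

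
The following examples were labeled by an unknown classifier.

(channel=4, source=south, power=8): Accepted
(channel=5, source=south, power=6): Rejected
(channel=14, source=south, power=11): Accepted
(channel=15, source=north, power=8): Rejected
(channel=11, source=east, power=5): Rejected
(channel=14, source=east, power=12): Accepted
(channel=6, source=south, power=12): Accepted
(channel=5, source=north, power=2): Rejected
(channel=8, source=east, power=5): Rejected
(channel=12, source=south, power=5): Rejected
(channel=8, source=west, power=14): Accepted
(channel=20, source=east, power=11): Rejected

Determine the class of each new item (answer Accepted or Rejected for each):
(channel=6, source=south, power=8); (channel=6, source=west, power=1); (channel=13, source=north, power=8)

One predicate separates the groups cleanly: power ≥ 8 AND channel ≤ 14.
(channel=6, source=south, power=8) → power = 8, channel = 6 → Accepted. (channel=6, source=west, power=1) → power = 1, channel = 6 → Rejected. (channel=13, source=north, power=8) → power = 8, channel = 13 → Accepted.

Accepted, Rejected, Accepted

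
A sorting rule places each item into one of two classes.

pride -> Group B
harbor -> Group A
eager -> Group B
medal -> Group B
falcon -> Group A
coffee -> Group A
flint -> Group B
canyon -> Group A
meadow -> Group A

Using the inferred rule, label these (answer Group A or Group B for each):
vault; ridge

Group B, Group B

A rule that fits every label: even length — true of each 'Group A' example, false of each 'Group B' one.
vault → length 5 → Group B. ridge → length 5 → Group B.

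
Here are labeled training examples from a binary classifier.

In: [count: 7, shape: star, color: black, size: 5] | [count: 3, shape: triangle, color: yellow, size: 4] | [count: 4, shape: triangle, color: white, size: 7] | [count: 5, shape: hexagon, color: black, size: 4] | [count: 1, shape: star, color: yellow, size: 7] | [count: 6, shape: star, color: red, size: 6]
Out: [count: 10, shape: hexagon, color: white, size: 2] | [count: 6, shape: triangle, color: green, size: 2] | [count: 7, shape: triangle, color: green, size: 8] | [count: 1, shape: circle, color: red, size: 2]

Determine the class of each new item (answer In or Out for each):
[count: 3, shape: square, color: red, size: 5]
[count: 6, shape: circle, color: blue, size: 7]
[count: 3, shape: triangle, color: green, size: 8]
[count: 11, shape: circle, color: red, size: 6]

The rule appears to be: size ≥ 4 AND size ≤ 7.

In, In, Out, In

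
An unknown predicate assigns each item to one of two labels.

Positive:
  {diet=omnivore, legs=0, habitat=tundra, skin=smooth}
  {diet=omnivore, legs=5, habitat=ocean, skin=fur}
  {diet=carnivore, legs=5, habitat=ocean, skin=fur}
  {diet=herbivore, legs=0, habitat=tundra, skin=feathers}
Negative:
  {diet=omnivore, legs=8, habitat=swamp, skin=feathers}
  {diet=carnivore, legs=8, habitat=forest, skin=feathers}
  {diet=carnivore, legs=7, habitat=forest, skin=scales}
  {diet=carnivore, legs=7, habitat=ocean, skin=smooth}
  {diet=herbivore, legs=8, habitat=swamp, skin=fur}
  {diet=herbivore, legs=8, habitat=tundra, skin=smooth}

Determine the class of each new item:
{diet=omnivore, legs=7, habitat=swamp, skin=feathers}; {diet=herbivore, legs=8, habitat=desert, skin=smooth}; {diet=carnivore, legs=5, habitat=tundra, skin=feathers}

The rule appears to be: legs ≤ 5.

Negative, Negative, Positive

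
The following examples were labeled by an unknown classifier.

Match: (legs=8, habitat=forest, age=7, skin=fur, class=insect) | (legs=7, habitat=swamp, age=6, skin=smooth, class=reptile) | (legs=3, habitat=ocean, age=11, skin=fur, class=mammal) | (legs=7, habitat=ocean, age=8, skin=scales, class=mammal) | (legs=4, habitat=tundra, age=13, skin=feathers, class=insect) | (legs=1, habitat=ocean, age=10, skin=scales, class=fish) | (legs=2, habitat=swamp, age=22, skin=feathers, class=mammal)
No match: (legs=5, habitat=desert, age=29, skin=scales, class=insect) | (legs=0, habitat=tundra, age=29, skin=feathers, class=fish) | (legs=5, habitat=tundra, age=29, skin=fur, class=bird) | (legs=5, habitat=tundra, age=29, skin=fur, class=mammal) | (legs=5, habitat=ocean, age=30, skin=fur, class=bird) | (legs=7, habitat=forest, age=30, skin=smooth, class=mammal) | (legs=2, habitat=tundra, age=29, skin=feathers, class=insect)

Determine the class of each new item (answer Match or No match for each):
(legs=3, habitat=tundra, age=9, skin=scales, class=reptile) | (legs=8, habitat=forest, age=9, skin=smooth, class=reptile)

Match, Match

A rule that fits every label: age ≤ 22 — true of each 'Match' example, false of each 'No match' one.
(legs=3, habitat=tundra, age=9, skin=scales, class=reptile): age = 9 — passes, so Match.
(legs=8, habitat=forest, age=9, skin=smooth, class=reptile): age = 9 — passes, so Match.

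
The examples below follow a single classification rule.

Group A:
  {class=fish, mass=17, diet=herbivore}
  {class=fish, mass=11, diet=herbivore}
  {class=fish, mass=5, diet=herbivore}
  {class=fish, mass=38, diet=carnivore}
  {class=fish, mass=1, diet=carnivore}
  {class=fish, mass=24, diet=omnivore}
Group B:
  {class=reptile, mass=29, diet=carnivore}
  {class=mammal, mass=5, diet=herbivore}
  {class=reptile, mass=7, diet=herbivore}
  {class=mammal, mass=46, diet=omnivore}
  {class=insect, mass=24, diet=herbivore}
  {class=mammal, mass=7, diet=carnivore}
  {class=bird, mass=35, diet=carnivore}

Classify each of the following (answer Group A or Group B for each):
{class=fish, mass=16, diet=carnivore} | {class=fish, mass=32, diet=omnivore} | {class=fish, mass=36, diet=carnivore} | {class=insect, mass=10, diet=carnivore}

Group A, Group A, Group A, Group B

The common property of the 'Group A' items is: class is fish. No 'Group B' item has it.
Group A: {class=fish, mass=16, diet=carnivore}, since class is fish.
Group A: {class=fish, mass=32, diet=omnivore}, since class is fish.
Group A: {class=fish, mass=36, diet=carnivore}, since class is fish.
Group B: {class=insect, mass=10, diet=carnivore}, since class is insect.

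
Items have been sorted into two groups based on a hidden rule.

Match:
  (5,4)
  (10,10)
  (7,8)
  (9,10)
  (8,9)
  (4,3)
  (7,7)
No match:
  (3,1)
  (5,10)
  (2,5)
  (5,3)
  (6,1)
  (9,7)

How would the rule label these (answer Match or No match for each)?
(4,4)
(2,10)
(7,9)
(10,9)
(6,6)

Match, No match, No match, Match, Match

The simplest hypothesis consistent with all the labels is: |first − second| ≤ 1.
(4,4) → |4−4| = 0 → Match.
(2,10) → |2−10| = 8 → No match.
(7,9) → |7−9| = 2 → No match.
(10,9) → |10−9| = 1 → Match.
(6,6) → |6−6| = 0 → Match.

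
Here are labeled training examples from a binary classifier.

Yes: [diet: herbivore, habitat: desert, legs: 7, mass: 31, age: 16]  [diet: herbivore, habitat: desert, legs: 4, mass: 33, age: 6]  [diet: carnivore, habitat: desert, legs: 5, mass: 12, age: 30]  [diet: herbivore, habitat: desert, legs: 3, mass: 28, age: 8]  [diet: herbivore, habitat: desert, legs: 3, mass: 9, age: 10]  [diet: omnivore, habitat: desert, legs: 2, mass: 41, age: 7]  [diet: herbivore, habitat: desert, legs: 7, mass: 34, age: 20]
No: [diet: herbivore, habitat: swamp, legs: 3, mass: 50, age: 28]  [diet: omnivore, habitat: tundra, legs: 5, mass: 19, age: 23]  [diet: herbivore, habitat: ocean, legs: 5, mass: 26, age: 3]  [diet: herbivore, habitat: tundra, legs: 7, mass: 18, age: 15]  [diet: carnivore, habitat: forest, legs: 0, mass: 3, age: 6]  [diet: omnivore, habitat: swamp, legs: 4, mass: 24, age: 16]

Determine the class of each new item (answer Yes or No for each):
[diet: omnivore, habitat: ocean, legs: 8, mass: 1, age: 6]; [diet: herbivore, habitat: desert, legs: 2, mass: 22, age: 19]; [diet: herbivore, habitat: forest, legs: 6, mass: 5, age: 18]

No, Yes, No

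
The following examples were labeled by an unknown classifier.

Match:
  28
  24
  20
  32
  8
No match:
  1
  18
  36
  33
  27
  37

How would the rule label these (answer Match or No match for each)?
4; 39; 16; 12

One predicate separates the groups cleanly: multiple of 4 AND at most 32.
4 → 4 = 4·1, 4 ≤ 32 → Match.
39 → 39 = 4·9 + 3, 39 > 32 → No match.
16 → 16 = 4·4, 16 ≤ 32 → Match.
12 → 12 = 4·3, 12 ≤ 32 → Match.

Match, No match, Match, Match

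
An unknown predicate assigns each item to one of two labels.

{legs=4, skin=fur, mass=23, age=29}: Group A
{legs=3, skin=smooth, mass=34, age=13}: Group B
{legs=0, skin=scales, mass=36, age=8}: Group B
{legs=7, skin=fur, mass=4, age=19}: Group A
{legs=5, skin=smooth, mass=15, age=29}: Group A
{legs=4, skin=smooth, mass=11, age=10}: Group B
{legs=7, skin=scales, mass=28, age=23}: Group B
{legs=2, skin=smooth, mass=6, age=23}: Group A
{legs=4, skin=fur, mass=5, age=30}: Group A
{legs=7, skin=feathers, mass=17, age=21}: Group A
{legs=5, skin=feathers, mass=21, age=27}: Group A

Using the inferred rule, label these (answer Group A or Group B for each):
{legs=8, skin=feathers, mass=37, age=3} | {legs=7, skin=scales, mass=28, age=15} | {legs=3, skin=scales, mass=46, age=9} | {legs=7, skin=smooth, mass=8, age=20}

Rule: mass ≤ 23 AND age ≥ 13. This holds for each 'Group A' example and fails for each 'Group B' one.
{legs=8, skin=feathers, mass=37, age=3}: mass = 37, age = 3 — lacks this property, so Group B.
{legs=7, skin=scales, mass=28, age=15}: mass = 28, age = 15 — lacks this property, so Group B.
{legs=3, skin=scales, mass=46, age=9}: mass = 46, age = 9 — lacks this property, so Group B.
{legs=7, skin=smooth, mass=8, age=20}: mass = 8, age = 20 — matches, so Group A.

Group B, Group B, Group B, Group A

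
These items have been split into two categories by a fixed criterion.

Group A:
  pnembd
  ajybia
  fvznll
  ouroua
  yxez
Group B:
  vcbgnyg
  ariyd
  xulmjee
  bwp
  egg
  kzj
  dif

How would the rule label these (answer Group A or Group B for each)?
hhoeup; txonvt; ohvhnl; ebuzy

Every 'Group A' example satisfies: even length. None of the 'Group B' examples do.
hhoeup: Group A (length 6). txonvt: Group A (length 6). ohvhnl: Group A (length 6). ebuzy: Group B (length 5).

Group A, Group A, Group A, Group B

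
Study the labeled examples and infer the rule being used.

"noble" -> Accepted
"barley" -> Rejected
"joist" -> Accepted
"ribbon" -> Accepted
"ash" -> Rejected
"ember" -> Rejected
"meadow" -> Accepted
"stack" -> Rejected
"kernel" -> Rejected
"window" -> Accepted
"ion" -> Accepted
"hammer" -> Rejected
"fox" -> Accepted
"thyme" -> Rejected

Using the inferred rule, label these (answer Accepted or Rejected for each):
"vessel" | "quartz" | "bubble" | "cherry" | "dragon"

Rejected, Rejected, Rejected, Rejected, Accepted

The classifier is using: contains 'o'.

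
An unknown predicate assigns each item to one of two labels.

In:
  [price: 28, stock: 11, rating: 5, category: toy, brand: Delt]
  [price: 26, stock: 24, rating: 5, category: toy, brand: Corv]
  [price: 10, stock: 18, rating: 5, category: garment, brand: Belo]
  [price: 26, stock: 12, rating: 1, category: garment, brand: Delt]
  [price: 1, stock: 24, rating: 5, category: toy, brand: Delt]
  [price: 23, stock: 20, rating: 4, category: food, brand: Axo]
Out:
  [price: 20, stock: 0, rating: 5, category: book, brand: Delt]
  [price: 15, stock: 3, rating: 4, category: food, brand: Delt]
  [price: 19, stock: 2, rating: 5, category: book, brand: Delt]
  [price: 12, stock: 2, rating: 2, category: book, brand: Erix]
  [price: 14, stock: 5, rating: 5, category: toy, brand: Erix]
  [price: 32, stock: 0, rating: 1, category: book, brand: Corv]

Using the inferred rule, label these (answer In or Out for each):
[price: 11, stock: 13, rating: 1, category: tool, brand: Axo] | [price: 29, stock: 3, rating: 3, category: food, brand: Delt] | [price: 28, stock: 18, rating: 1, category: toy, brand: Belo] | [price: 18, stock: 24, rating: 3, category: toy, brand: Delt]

In, Out, In, In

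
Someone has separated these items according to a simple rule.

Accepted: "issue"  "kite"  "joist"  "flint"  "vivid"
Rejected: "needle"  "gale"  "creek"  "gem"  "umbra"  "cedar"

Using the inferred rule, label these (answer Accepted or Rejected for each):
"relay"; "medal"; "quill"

Rejected, Rejected, Accepted

The pattern is that an item is 'Accepted' exactly when: contains 'i'.
Rejected: "relay", since no 'i'.
Rejected: "medal", since no 'i'.
Accepted: "quill", since has 'i'.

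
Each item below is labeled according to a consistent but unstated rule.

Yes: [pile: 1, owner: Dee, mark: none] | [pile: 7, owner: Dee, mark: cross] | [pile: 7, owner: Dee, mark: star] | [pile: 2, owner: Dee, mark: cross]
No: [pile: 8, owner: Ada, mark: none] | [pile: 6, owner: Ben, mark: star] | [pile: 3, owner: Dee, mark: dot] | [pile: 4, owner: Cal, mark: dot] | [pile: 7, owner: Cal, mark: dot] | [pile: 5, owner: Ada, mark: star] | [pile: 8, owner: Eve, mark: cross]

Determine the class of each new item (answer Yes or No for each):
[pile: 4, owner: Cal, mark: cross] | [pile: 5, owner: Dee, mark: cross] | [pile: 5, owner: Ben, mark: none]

No, Yes, No

The simplest hypothesis consistent with all the labels is: owner is Dee AND pile ≠ 3.
[pile: 4, owner: Cal, mark: cross]: owner is Cal, pile = 4 — lacks this property, so No. [pile: 5, owner: Dee, mark: cross]: owner is Dee, pile = 5 — checks out, so Yes. [pile: 5, owner: Ben, mark: none]: owner is Ben, pile = 5 — lacks this property, so No.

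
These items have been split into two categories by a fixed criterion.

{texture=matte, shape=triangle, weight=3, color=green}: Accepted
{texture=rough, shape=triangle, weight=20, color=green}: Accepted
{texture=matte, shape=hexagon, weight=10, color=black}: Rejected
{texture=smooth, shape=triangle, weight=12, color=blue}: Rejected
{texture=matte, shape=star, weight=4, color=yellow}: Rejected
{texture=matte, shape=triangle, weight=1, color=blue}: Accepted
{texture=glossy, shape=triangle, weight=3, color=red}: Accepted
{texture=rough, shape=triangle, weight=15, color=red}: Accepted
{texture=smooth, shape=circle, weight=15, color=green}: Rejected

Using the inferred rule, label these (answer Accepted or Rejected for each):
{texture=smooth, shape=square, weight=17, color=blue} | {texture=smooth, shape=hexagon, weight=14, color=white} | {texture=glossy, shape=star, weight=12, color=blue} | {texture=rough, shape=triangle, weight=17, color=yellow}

The rule appears to be: texture is rough OR weight ≤ 3.
{texture=smooth, shape=square, weight=17, color=blue} → texture is smooth, weight = 17 → Rejected.
{texture=smooth, shape=hexagon, weight=14, color=white} → texture is smooth, weight = 14 → Rejected.
{texture=glossy, shape=star, weight=12, color=blue} → texture is glossy, weight = 12 → Rejected.
{texture=rough, shape=triangle, weight=17, color=yellow} → texture is rough, weight = 17 → Accepted.

Rejected, Rejected, Rejected, Accepted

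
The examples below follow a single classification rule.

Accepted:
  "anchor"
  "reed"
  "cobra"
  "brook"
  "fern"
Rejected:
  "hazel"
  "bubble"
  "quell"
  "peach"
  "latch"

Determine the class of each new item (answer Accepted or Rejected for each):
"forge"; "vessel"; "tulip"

All 'Accepted' examples share one property — contains 'r' — and every 'Rejected' example lacks it.
"forge" → has 'r' → Accepted.
"vessel" → no 'r' → Rejected.
"tulip" → no 'r' → Rejected.

Accepted, Rejected, Rejected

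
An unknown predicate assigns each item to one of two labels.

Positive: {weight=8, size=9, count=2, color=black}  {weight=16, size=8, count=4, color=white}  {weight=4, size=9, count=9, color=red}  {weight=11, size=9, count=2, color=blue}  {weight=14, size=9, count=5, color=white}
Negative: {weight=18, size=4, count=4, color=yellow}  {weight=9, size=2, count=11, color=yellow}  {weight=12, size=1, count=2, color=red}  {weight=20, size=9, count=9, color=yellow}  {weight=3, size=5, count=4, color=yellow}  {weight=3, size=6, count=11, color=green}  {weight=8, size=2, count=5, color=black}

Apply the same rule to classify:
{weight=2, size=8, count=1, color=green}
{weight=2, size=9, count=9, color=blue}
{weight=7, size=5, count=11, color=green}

Positive, Positive, Negative

One predicate separates the groups cleanly: size ≥ 8 AND weight ≤ 16.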